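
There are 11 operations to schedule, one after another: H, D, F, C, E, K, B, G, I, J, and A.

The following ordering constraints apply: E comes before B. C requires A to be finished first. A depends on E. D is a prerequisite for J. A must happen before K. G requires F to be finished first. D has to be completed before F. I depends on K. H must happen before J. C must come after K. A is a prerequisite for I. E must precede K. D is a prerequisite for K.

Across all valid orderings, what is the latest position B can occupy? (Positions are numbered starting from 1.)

No constraint forces any operation after B, so it can be placed last, in position 11.

11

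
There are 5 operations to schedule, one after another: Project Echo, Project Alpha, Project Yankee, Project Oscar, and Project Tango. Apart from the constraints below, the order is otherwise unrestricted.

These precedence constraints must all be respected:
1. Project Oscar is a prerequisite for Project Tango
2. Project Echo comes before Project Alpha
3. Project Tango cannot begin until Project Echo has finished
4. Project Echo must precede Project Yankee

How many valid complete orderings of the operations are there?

The operations with no prerequisites are Project Echo, Project Oscar; any of them can be placed first.
Counting all ways to extend the partial order to a total order gives 18.

18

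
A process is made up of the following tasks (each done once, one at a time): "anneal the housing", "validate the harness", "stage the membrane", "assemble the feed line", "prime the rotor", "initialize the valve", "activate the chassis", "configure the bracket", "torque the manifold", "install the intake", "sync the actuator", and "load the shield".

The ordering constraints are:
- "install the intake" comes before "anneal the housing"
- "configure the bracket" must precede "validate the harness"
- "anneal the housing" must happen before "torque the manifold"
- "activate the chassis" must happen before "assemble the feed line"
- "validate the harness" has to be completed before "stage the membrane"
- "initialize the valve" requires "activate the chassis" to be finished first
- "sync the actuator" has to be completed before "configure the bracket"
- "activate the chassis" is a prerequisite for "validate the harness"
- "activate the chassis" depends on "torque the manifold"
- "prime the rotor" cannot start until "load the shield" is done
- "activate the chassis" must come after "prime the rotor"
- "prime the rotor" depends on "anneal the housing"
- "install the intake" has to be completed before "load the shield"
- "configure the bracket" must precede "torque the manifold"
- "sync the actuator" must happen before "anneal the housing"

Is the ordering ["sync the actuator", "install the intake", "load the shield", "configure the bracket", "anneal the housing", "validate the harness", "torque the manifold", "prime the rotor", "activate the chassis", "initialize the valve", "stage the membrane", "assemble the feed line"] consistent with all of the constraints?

The sequence places "validate the harness" ahead of "activate the chassis".
Since "activate the chassis" is required before "validate the harness", the ordering is invalid.

No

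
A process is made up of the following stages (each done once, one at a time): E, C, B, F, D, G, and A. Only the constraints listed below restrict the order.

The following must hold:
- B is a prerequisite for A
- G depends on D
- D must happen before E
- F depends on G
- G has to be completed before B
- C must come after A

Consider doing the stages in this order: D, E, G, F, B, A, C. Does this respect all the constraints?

Yes

Checking each listed constraint against this order: for instance, D is in position 1 and G in position 3, so that constraint holds — and the remaining constraints check out the same way.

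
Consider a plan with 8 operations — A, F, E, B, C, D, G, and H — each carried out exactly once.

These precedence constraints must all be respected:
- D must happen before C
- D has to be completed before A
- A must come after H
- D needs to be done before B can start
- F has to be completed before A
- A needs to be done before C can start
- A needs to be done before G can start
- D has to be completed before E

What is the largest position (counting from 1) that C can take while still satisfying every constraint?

8

C has no required successors, so nothing stops it from going last (position 8).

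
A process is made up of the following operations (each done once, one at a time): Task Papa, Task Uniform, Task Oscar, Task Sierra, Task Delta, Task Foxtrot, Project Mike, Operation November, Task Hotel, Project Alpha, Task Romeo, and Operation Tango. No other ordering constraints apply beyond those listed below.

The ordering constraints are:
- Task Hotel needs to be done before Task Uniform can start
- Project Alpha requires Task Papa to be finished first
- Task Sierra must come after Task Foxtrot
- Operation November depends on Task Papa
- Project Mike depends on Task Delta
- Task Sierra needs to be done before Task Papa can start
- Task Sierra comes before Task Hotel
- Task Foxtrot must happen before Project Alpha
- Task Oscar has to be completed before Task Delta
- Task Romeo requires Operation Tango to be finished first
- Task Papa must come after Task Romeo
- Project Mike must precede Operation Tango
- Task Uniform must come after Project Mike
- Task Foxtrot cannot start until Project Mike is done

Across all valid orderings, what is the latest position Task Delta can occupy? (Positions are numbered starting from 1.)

The operations that are forced after Task Delta, directly or by a chain of constraints, are Task Papa, Task Uniform, Task Sierra, Task Foxtrot, Project Mike, Operation November, Task Hotel, Project Alpha, Task Romeo, Operation Tango. That's 10 operations.
So at least 10 operations follow Task Delta, putting Task Delta no later than position 2. That position is achievable by scheduling everything else first.

2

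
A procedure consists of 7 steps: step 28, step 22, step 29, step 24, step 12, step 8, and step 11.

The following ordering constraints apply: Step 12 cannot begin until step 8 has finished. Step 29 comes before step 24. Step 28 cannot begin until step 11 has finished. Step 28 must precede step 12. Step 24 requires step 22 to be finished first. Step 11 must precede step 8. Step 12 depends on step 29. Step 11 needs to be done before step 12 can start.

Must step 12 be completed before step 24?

No

Nothing in the constraints links step 12 and step 24; they are unordered relative to each other.
So step 12 can come before step 24 or after — it is not forced.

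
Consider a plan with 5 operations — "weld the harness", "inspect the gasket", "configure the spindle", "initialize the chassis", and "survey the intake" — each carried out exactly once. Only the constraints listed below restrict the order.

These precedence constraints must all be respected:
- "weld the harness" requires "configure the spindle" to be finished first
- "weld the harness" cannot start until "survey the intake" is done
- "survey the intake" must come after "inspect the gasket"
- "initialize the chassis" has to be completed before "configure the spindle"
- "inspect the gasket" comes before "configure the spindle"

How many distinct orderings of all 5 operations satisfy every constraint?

2 operations have no prerequisites ("inspect the gasket", "initialize the chassis"), so any of them could come first.
Enumerating by repeatedly choosing an available operation (one whose prerequisites are all placed) gives 5 distinct complete orderings.

5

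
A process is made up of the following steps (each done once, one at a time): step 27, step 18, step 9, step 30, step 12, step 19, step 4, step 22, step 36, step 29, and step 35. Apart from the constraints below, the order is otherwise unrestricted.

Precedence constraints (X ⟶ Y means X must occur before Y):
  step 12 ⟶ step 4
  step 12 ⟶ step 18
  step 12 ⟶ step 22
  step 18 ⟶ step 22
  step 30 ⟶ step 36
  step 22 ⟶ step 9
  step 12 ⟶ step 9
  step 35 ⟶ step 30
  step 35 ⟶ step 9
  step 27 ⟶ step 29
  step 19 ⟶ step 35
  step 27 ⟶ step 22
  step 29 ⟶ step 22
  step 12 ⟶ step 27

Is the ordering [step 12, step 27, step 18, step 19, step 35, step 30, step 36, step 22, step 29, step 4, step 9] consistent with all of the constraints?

No

Here step 29 comes after step 22.
That contradicts the constraint that step 29 must precede step 22.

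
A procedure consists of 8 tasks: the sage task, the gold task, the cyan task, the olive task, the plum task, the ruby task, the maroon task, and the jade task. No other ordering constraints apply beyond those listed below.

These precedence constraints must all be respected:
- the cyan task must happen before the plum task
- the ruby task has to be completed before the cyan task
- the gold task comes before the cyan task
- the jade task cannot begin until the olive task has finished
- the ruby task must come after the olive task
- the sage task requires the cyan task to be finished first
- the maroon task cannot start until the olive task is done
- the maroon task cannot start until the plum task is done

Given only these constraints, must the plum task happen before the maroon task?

Yes

Tracing the constraints gives a chain: the plum task → the maroon task.
So the plum task must precede the maroon task in any valid ordering.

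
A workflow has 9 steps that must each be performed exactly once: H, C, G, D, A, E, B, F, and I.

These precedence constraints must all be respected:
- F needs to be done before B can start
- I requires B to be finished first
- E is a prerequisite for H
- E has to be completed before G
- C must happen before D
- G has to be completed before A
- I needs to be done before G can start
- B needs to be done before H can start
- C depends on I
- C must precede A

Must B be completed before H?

Tracing the constraints gives a chain: B → H.
So B must precede H in any valid ordering.

Yes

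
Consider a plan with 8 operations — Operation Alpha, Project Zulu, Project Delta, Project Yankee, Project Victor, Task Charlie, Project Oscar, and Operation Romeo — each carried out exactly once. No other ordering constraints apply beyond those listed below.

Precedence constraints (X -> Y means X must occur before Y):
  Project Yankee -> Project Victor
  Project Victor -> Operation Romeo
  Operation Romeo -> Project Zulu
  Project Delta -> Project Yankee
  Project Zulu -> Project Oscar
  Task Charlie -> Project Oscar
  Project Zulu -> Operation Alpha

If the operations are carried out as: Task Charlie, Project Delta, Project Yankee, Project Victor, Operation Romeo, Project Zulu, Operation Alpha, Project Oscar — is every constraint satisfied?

Yes

Every stated constraint is respected: Task Charlie sits at position 1, ahead of Project Oscar at position 8, and each of the other listed pairs likewise has the predecessor earlier in the sequence.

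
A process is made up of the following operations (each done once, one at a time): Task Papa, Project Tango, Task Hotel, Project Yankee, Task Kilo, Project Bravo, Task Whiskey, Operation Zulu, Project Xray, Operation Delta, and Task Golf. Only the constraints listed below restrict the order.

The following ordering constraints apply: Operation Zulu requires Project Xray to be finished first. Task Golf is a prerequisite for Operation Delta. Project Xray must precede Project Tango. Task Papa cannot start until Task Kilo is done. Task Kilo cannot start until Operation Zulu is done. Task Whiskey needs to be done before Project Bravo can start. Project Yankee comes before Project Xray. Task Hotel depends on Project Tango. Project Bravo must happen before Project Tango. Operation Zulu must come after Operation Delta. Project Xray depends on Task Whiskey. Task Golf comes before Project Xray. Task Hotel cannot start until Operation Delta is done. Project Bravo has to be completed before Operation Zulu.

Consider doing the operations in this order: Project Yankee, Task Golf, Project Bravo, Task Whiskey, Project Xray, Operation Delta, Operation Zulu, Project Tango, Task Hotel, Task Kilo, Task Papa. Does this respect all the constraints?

In the proposed order, Project Bravo appears before Task Whiskey.
Since Task Whiskey is required before Project Bravo, the ordering is invalid.

No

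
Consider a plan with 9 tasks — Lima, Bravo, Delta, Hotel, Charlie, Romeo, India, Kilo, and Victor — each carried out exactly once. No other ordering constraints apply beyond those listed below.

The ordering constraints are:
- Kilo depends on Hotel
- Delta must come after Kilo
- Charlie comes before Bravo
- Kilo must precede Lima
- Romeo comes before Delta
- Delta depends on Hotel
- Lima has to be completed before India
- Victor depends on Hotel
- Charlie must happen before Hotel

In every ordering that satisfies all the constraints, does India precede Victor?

Nothing in the constraints links India and Victor; they are unordered relative to each other.
A valid ordering placing Victor before India exists, so the answer is no.

No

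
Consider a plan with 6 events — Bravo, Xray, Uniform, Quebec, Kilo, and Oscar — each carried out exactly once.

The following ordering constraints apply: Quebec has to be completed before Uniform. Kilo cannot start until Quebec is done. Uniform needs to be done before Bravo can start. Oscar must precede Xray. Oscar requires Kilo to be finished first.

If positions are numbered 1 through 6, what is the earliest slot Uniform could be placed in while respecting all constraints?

2

The only event forced before Uniform (directly or transitively) is Quebec.
With 1 mandatory predecessor, the earliest Uniform can sit is position 1+1 = 2, and placing just that one first achieves it.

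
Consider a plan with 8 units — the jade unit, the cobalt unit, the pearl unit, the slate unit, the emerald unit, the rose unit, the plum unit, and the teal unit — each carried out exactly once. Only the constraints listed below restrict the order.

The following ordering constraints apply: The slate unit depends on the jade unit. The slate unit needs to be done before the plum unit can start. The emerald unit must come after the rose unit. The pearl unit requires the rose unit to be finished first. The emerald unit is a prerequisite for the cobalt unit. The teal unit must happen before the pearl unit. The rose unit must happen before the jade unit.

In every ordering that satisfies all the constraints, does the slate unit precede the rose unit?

No

The constraints actually force the rose unit before the slate unit (via the rose unit → the jade unit → the slate unit), not the other way around.
So the slate unit never precedes the rose unit.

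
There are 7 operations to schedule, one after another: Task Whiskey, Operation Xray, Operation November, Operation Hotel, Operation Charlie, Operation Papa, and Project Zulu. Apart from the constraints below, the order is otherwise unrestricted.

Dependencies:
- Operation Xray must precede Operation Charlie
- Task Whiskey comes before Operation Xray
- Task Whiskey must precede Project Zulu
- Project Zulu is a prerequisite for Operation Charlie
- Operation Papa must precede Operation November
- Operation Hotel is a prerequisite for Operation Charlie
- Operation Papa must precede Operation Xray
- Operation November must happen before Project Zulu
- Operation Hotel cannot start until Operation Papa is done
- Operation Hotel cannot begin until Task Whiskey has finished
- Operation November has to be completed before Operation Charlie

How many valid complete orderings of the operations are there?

2 operations have no prerequisites (Task Whiskey, Operation Papa), so any of them could come first.
Counting all ways to extend the partial order to a total order gives 30.

30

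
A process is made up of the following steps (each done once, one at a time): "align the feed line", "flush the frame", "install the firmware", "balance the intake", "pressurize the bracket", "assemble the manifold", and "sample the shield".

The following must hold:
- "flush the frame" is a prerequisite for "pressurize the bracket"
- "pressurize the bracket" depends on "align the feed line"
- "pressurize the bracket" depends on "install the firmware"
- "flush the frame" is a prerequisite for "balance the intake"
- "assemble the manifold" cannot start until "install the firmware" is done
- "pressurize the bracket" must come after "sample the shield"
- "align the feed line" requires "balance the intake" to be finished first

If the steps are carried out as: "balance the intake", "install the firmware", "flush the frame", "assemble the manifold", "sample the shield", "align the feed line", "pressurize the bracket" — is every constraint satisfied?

Here "flush the frame" comes after "balance the intake".
Since "flush the frame" is required before "balance the intake", the ordering is invalid.

No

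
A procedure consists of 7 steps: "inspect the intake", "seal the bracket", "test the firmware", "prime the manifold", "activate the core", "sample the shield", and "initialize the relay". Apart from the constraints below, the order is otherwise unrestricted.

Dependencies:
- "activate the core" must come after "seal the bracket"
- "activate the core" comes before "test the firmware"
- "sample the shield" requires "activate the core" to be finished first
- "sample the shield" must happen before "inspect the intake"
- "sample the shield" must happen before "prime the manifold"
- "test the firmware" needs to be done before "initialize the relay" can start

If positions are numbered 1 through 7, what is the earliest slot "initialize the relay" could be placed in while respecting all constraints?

The steps that are forced before "initialize the relay", directly or transitively, are "seal the bracket", "test the firmware", "activate the core". That's 3 steps.
So at minimum 3 steps come before "initialize the relay", putting "initialize the relay" no earlier than position 4. That position is achievable by scheduling exactly those predecessors first.

4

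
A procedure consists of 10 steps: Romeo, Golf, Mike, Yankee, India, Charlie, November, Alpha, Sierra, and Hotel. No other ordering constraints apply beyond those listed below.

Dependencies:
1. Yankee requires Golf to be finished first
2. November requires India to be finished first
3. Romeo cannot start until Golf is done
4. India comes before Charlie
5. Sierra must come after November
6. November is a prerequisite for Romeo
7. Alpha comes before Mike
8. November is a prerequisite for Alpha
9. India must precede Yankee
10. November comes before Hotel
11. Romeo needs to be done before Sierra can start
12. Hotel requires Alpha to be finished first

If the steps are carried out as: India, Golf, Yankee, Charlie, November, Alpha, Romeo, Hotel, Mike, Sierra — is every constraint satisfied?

Checking each listed constraint against this order: for instance, November is in position 5 and Sierra in position 10, so that constraint holds — and the remaining constraints check out the same way.

Yes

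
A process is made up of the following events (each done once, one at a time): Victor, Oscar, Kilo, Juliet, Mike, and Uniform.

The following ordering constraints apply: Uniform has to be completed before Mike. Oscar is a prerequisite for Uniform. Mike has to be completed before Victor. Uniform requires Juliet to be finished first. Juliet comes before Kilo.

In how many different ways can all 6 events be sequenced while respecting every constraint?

The events with no prerequisites are Oscar, Juliet; any of them can be placed first.
Counting all ways to extend the partial order to a total order gives 9.

9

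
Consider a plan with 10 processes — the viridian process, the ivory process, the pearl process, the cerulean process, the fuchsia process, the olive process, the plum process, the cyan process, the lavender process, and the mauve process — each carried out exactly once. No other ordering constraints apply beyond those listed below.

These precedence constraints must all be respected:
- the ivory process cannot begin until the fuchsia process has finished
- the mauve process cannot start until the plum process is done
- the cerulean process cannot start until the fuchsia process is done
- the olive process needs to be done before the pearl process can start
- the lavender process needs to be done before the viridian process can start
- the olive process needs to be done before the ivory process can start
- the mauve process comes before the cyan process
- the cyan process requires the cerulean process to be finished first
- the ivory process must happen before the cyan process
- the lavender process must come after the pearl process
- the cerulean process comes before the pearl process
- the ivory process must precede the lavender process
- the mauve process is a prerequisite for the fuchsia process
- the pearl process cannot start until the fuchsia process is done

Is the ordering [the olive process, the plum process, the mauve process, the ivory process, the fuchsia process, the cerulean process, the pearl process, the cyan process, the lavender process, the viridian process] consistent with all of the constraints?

The sequence places the ivory process ahead of the fuchsia process.
But one of the constraints requires the fuchsia process before the ivory process, so this ordering violates it.

No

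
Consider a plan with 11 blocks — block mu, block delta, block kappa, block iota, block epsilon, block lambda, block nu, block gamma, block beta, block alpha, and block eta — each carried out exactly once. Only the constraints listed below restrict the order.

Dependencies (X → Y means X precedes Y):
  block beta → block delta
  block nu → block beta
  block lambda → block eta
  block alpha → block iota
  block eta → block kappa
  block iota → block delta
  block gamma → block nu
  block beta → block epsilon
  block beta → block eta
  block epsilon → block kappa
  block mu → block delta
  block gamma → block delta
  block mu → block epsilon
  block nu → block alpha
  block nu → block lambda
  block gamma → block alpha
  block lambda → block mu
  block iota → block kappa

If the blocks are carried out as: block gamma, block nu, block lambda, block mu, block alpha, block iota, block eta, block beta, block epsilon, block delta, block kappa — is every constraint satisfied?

The sequence places block eta ahead of block beta.
That contradicts the constraint that block beta must precede block eta.

No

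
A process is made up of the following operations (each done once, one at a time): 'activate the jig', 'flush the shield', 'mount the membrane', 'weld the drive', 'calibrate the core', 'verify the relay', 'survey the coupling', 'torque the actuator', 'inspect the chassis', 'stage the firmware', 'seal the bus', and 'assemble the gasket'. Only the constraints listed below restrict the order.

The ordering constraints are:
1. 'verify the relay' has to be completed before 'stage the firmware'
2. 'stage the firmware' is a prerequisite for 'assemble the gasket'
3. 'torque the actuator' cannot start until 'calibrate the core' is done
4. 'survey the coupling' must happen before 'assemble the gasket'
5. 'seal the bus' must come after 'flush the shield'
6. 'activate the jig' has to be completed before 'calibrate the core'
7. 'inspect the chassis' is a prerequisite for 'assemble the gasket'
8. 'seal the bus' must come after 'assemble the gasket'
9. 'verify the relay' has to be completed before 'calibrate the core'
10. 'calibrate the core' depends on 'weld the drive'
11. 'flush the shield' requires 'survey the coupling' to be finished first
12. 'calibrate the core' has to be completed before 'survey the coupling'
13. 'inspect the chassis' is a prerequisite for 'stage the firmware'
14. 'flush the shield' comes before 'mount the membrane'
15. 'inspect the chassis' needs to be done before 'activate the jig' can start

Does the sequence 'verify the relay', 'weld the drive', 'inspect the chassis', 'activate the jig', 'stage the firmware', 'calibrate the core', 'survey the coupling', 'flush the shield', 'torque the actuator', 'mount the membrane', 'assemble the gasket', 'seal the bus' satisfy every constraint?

Yes

Every stated constraint is respected: 'inspect the chassis' sits at position 3, ahead of 'assemble the gasket' at position 11, and each of the other listed pairs likewise has the predecessor earlier in the sequence.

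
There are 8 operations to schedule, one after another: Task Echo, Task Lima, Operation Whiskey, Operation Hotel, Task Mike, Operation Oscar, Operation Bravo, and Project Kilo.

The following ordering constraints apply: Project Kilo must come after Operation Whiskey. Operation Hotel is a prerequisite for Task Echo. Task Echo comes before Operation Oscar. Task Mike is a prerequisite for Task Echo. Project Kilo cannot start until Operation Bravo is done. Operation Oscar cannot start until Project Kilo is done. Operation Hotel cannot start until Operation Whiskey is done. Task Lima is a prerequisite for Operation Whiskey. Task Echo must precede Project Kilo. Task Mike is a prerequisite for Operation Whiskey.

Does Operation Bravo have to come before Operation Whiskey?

Nothing in the constraints links Operation Bravo and Operation Whiskey; they are unordered relative to each other.
There exist valid orderings with Operation Whiskey before Operation Bravo, so Operation Bravo is not required to come first.

No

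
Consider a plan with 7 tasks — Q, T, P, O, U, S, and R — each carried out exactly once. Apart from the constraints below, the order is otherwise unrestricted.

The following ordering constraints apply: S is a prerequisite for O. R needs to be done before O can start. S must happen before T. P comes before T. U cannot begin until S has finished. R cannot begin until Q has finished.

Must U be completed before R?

No

Nothing in the constraints links U and R; they are unordered relative to each other.
A valid ordering placing R before U exists, so the answer is no.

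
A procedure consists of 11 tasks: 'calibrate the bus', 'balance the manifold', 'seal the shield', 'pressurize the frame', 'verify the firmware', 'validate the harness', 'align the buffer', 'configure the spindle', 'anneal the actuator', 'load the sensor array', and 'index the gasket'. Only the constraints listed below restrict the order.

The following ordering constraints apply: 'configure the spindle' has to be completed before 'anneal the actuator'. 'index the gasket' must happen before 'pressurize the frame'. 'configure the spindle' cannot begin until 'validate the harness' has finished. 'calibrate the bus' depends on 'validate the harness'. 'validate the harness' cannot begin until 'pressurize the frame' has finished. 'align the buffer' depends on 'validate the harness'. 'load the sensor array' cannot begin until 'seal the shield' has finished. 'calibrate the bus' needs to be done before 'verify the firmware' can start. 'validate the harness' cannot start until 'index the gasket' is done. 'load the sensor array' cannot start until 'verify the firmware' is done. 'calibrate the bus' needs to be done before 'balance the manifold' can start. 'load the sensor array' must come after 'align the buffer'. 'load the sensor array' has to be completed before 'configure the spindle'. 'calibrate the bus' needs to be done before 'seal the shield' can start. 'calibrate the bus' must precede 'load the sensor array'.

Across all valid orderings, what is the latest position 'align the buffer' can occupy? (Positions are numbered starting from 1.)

8

The tasks that are forced after 'align the buffer', directly or by a chain of constraints, are 'configure the spindle', 'anneal the actuator', 'load the sensor array'. That's 3 tasks.
So at least 3 tasks follow 'align the buffer', putting 'align the buffer' no later than position 8. That position is achievable by scheduling everything else first.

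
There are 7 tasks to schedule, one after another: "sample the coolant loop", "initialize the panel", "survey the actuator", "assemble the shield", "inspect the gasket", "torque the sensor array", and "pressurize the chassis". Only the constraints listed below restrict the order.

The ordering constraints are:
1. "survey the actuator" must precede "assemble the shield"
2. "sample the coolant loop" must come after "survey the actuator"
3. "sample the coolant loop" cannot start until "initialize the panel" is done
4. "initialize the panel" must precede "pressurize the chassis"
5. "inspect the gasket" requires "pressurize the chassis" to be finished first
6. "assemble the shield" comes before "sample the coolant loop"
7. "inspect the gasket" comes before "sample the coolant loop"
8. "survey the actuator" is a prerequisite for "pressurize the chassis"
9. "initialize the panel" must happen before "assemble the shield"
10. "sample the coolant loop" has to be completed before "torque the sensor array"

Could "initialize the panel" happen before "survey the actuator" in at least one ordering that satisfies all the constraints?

Yes

Nothing in the constraints forces "survey the actuator" before "initialize the panel" — there is no chain from "survey the actuator" to "initialize the panel".
So a valid ordering placing "initialize the panel" earlier than "survey the actuator" exists.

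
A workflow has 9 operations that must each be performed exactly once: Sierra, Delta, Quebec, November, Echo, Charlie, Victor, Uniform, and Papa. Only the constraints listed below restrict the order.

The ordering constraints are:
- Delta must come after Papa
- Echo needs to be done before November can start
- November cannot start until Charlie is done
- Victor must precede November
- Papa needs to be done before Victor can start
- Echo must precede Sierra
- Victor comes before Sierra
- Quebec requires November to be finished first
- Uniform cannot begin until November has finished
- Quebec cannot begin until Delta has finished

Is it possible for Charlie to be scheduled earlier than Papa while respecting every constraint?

Yes

The constraints leave Charlie and Papa unordered relative to each other; nothing requires Papa earlier.
That means at least one valid schedule has Charlie before Papa.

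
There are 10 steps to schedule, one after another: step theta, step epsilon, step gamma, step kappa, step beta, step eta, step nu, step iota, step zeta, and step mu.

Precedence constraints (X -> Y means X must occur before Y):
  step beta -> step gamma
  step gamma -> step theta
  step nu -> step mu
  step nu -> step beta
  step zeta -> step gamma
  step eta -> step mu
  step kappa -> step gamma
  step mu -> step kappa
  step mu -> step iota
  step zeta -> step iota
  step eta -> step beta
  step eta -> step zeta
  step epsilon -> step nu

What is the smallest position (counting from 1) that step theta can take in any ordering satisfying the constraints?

Every step that must precede step theta has to come before it. Tracing all chains that end at step theta, those steps are: step epsilon, step gamma, step kappa, step beta, step eta, step nu, step zeta, step mu — 8 in total.
So at minimum 8 steps come before step theta, putting step theta no earlier than position 9. That position is achievable by scheduling exactly those predecessors first.

9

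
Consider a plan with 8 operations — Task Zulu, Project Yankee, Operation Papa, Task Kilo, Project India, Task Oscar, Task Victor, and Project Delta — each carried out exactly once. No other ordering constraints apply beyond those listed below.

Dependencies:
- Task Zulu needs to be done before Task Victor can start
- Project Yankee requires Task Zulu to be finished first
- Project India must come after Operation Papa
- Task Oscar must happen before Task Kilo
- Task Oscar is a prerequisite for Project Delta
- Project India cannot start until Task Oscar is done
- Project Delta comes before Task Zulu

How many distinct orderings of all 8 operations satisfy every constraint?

270

The operations with no prerequisites are Operation Papa, Task Oscar; any of them can be placed first.
Systematically extending each partial ordering one operation at a time and counting, there are 270 complete orderings.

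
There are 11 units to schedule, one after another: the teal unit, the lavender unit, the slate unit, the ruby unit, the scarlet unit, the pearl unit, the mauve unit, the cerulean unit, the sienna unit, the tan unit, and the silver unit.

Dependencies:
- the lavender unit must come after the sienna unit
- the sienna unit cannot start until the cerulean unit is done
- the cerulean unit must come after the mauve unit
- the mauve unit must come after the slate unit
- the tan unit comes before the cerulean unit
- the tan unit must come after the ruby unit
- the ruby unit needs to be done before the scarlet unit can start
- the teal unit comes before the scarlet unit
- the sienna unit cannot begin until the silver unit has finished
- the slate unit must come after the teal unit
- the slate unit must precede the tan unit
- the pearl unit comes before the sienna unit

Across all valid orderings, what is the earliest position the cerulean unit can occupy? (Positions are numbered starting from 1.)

Working backwards through the constraints from the cerulean unit, its full set of required predecessors is the teal unit, the slate unit, the ruby unit, the mauve unit, the tan unit — 5 of them.
So at minimum 5 units come before the cerulean unit, putting the cerulean unit no earlier than position 6. That position is achievable by scheduling exactly those predecessors first.

6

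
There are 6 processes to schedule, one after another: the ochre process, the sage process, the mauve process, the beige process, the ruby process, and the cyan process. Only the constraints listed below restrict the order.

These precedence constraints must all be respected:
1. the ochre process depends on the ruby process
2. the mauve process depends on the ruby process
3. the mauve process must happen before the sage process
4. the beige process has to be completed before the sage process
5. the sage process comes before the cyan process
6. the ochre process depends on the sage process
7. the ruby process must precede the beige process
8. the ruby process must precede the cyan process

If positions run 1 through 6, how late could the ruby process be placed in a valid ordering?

1

The processes that are forced after the ruby process, directly or by a chain of constraints, are the ochre process, the sage process, the mauve process, the beige process, the cyan process. That's 5 processes.
With 5 mandatory successors out of 6 processes total, the latest slot for the ruby process is 6−5 = 1, and it's reachable by doing all non-successors before the ruby process.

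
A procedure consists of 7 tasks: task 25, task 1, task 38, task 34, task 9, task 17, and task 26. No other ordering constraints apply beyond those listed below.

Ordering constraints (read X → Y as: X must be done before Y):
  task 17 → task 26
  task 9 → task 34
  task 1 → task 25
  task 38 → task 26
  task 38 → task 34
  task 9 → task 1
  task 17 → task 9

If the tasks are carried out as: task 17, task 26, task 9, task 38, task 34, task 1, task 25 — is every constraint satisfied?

No

In the proposed order, task 26 appears before task 38.
Since task 38 is required before task 26, the ordering is invalid.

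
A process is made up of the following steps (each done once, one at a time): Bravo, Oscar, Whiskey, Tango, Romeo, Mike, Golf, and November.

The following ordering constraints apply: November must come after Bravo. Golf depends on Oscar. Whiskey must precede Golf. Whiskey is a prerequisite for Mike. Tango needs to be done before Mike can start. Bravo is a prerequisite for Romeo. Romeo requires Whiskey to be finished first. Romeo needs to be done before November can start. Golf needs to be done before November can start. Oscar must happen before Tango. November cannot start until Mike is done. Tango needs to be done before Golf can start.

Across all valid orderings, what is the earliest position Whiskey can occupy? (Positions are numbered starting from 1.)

Whiskey has no prerequisites at all, so it can go in position 1.

1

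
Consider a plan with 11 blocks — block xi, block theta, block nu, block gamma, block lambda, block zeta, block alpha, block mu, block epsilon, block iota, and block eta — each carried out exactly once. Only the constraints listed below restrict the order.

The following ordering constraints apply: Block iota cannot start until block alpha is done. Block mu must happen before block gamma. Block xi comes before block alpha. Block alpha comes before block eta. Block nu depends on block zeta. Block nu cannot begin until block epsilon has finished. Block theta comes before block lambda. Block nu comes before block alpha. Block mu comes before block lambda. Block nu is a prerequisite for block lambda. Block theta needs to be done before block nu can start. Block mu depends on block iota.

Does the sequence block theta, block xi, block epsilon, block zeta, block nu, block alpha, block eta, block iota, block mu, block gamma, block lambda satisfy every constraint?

Yes

Checking each listed constraint against this order: for instance, block theta is in position 1 and block lambda in position 11, so that constraint holds — and the remaining constraints check out the same way.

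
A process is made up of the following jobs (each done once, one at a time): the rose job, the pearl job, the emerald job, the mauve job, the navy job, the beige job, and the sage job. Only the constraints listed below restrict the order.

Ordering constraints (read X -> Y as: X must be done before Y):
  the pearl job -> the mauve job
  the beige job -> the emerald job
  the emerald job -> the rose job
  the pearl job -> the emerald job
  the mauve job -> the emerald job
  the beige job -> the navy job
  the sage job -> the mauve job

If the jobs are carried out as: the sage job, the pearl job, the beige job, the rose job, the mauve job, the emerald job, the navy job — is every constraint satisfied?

No

In the proposed order, the rose job appears before the emerald job.
Since the emerald job is required before the rose job, the ordering is invalid.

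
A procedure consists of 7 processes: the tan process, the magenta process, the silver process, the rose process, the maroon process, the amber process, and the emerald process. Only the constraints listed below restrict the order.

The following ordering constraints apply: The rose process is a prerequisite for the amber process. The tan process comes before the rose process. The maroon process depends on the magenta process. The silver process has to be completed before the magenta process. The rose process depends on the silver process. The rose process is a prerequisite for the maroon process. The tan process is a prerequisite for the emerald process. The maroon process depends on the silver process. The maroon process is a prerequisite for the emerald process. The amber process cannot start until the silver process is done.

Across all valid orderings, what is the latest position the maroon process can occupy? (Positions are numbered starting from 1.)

6

The only process forced after the maroon process (directly or by a chain) is the emerald process.
So at least 1 process follows the maroon process, putting the maroon process no later than position 6. That position is achievable by scheduling everything else first.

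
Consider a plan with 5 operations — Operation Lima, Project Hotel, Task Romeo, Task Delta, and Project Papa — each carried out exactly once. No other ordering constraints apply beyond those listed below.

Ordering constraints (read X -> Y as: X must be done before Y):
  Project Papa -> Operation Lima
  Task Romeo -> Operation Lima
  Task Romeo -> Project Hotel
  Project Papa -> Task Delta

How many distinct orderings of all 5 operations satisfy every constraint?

The operations with no prerequisites are Task Romeo, Project Papa; any of them can be placed first.
Enumerating by repeatedly choosing an available operation (one whose prerequisites are all placed) gives 16 distinct complete orderings.

16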